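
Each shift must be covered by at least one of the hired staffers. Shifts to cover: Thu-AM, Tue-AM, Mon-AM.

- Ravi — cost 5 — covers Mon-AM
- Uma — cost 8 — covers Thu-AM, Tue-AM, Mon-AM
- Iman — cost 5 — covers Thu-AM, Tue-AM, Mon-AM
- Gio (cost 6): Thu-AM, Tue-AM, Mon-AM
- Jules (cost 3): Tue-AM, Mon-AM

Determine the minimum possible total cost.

5

The greedy cost-per-new-shift heuristic would pick Jules and Iman for 8, but a cheaper cover exists.
Iman alone covers Thu-AM, Tue-AM, Mon-AM — every shift.
Total cost: 5.
No cover costs less than 5.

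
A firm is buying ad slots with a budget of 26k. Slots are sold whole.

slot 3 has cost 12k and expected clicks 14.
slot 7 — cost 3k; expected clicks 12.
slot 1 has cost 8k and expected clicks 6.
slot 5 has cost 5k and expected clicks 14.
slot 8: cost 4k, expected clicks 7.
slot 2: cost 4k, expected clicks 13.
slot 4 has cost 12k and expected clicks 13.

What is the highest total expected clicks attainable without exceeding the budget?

This is an integer program with binary decision variables.
slot 7 + slot 1 + slot 5 + slot 8 + slot 2: cost 3 + 8 + 5 + 4 + 4 = 24 ≤ 26, expected clicks 12 + 6 + 14 + 7 + 13 = 52.
slot 3 + slot 7 + slot 5 + slot 2: cost 12 + 3 + 5 + 4 = 24 ≤ 26, expected clicks 14 + 12 + 14 + 13 = 53.
Best is slot 3, slot 7, slot 5, and slot 2 with total expected clicks 53.

53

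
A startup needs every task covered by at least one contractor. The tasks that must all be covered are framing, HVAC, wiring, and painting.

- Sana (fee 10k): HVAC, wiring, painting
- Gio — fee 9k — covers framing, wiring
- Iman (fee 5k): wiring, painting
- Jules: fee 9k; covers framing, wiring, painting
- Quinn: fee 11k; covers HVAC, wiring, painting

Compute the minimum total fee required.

The greedy cost-per-new-task heuristic would pick Iman, Gio, and Sana for 24, but a cheaper cover exists.
Choose Sana and Gio: together they cover framing, HVAC, wiring, painting — every task.
Total fee: 10 + 9 = 19.
No cover costs less than 19.

19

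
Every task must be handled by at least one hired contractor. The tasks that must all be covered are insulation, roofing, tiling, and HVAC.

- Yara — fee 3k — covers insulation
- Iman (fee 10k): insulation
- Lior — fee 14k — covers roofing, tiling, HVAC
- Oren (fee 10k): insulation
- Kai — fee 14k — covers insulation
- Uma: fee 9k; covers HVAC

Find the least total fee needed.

17

Choose Yara and Lior: together they cover insulation, roofing, tiling, HVAC — every task.
Total fee: 3 + 14 = 17.
No cover costs less than 17.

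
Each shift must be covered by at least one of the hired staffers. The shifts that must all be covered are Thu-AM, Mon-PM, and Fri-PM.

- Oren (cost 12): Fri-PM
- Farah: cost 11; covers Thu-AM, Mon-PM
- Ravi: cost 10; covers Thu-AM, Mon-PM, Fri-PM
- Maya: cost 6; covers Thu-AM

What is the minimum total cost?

10

This is a weighted set-cover instance.
Ravi alone covers Thu-AM, Mon-PM, Fri-PM — every shift.
Total cost: 10.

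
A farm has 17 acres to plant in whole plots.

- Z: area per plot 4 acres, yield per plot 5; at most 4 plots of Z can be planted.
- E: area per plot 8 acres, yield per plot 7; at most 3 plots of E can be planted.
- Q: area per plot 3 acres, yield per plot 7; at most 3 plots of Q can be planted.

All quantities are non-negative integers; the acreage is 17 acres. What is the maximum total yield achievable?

Q has the best ratio (7/3); taking only Q gives at most 3×7 = 21 (stopped by the supply cap of 3).
Mixing does better — 2×Z and 3×Q: area 17 ≤ 17, yield 2·5 + 3·7 = 31.

31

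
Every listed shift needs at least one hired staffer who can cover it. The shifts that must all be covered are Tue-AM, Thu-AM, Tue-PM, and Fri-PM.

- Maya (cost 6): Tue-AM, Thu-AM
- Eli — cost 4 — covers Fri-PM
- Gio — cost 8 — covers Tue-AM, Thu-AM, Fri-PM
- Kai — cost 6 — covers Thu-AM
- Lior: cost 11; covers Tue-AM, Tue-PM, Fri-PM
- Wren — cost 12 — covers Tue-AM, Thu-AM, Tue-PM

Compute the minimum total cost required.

The greedy cost-per-new-shift heuristic would pick Gio and Lior for 19, but a cheaper cover exists.
Choose Eli and Wren: together they cover Tue-AM, Thu-AM, Tue-PM, Fri-PM — every shift.
Total cost: 4 + 12 = 16.
No cover costs less than 16.

16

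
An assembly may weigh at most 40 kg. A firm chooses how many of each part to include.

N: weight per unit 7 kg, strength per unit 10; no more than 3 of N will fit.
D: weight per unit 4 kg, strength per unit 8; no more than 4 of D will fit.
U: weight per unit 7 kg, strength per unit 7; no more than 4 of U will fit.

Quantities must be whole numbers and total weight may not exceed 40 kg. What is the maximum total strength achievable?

62

3×N, 3×D, and 1×U: weight 40 ≤ 40, strength 3·10 + 3·8 + 1·7 = 61.
3×N and 4×D: weight 37 ≤ 40, strength 3·10 + 4·8 = 62.
Best is 62.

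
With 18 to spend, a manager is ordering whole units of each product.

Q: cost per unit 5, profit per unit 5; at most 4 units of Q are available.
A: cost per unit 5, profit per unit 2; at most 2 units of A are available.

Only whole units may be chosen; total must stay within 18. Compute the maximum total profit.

15

Q has the best ratio (5/5); taking only Q gives at most 3×5 = 15 (stopped by the cost limit).
Optimal: 3×Q: cost 15 ≤ 18, profit 3·5 = 15.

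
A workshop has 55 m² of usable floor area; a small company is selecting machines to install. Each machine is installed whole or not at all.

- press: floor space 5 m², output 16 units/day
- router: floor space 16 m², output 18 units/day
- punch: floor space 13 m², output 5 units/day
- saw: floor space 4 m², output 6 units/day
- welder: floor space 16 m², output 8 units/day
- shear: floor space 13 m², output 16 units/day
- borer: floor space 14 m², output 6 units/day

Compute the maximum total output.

Take press, router, saw, welder, and shear: floor space 5 + 16 + 4 + 16 + 13 = 54 ≤ 55, output 16 + 18 + 6 + 8 + 16 = 64.
No other feasible combination does better.

64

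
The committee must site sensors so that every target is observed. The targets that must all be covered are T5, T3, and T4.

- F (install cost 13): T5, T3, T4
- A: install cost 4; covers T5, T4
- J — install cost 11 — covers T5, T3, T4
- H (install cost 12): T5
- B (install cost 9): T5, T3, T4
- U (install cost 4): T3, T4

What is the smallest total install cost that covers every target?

8

Choose A and U: together they cover T5, T3, T4 — every target.
Total install cost: 4 + 4 = 8.
No cover costs less than 8.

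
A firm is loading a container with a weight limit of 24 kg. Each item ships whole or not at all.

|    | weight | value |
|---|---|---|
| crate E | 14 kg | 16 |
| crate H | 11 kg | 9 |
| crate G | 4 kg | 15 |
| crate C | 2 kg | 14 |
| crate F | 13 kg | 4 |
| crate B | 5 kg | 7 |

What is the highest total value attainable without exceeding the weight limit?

45

This is an integer program with binary decision variables.
Take crate E, crate G, and crate C: weight 14 + 4 + 2 = 20 ≤ 24, value 16 + 15 + 14 = 45.
No feasible combination exceeds this.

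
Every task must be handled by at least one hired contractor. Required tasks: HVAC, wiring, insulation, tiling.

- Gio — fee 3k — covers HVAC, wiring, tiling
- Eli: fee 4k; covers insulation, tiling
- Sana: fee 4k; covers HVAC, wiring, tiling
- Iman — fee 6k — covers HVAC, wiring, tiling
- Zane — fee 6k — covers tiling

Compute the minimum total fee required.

7

Choose Gio and Eli: together they cover HVAC, wiring, insulation, tiling — every task.
Total fee: 3 + 4 = 7.
No cover costs less than 7.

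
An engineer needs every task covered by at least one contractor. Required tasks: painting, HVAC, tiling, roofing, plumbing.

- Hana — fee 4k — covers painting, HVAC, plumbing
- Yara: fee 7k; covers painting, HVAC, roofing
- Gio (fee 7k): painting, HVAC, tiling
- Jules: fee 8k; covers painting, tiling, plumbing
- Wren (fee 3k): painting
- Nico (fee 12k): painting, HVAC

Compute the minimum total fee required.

15

The greedy cost-per-new-task heuristic would pick Hana, Yara, and Gio for 18, but a cheaper cover exists.
Choose Yara and Jules: together they cover painting, HVAC, tiling, roofing, plumbing — every task.
Total fee: 7 + 8 = 15.
No cover costs less than 15.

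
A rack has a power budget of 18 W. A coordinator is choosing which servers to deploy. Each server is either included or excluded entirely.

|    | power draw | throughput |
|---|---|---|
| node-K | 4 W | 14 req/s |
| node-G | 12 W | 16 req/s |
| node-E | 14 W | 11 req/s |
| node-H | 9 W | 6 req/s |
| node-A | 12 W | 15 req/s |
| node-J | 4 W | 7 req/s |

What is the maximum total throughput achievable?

30

Allowing fractional choices, the relaxed optimum would be about 34.3, but servers are indivisible.
node-K + node-H + node-J: power draw 4 + 9 + 4 = 17 ≤ 18, throughput 14 + 6 + 7 = 27.
node-K + node-A: power draw 4 + 12 = 16 ≤ 18, throughput 14 + 15 = 29.
node-K + node-G: power draw 4 + 12 = 16 ≤ 18, throughput 14 + 16 = 30.
Best is node-K and node-G with total throughput 30.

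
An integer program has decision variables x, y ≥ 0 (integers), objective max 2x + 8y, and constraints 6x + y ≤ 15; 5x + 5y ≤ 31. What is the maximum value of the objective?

48

(x,y)=(0,6) is feasible, giving 48.
(x,y)=(1,5) is feasible, giving 42.
The best lattice point is (0,6), giving 48.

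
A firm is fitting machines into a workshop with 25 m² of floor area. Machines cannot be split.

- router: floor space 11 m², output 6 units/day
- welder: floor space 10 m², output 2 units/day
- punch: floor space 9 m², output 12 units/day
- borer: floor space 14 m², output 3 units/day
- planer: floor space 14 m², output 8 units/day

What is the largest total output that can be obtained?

Take punch and planer: floor space 9 + 14 = 23 ≤ 25, output 12 + 8 = 20.
No other feasible combination does better.

20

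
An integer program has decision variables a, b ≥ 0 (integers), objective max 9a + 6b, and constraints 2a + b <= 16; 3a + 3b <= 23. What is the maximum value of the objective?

The continuous relaxation peaks at (7.67, 0) with value 69.00; rounding to a feasible lattice point costs some objective.
(a,b)=(7,0) is feasible, giving 63.
(a,b)=(6,1) is feasible, giving 60.
Maximum is 63 at (a,b)=(7,0).

63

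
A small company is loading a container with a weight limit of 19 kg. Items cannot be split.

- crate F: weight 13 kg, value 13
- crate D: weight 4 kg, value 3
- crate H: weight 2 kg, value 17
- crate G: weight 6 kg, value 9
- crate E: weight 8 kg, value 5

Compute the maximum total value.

Allowing fractional choices, the relaxed optimum would be about 37.0, but items are indivisible.
crate F + crate D + crate H: weight 13 + 4 + 2 = 19 ≤ 19, value 13 + 3 + 17 = 33.
crate H + crate G + crate E: weight 2 + 6 + 8 = 16 ≤ 19, value 17 + 9 + 5 = 31.
crate F + crate H: weight 13 + 2 = 15 ≤ 19, value 13 + 17 = 30.
Best is crate F, crate D, and crate H with total value 33.

33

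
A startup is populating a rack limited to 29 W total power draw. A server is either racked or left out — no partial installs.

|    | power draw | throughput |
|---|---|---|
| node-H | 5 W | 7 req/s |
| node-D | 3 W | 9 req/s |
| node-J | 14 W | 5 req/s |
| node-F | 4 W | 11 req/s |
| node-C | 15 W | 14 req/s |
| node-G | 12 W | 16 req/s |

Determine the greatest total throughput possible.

43

Take node-H, node-D, node-F, and node-G: power draw 5 + 3 + 4 + 12 = 24 ≤ 29, throughput 7 + 9 + 11 + 16 = 43.
No other feasible combination does better.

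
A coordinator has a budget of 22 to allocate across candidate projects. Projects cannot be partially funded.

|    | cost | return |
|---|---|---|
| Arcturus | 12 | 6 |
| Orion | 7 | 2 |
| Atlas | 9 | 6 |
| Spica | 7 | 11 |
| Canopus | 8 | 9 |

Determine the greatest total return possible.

22

Orion + Spica + Canopus: cost 7 + 7 + 8 = 22 ≤ 22, return 2 + 11 + 9 = 22.
Atlas + Spica: cost 9 + 7 = 16 ≤ 22, return 6 + 11 = 17.
Spica + Canopus: cost 7 + 8 = 15 ≤ 22, return 11 + 9 = 20.
Best is Orion, Spica, and Canopus with total return 22.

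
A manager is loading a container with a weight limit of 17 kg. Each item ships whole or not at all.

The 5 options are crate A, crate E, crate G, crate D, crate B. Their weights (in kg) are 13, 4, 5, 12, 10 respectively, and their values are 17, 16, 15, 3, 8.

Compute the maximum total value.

crate E + crate B: weight 4 + 10 = 14 ≤ 17, value 16 + 8 = 24.
crate E + crate G: weight 4 + 5 = 9 ≤ 17, value 16 + 15 = 31.
crate A + crate E: weight 13 + 4 = 17 ≤ 17, value 17 + 16 = 33.
Best is crate A and crate E with total value 33.

33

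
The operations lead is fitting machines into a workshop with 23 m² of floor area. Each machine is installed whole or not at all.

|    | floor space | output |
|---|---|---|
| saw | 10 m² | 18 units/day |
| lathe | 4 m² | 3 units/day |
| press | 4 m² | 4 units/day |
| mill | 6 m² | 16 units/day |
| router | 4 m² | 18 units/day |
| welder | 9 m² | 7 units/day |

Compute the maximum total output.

lathe + mill + router + welder: floor space 4 + 6 + 4 + 9 = 23 ≤ 23, output 3 + 16 + 18 + 7 = 44.
press + mill + router + welder: floor space 4 + 6 + 4 + 9 = 23 ≤ 23, output 4 + 16 + 18 + 7 = 45.
saw + mill + router: floor space 10 + 6 + 4 = 20 ≤ 23, output 18 + 16 + 18 = 52.
Best is saw, mill, and router with total output 52.

52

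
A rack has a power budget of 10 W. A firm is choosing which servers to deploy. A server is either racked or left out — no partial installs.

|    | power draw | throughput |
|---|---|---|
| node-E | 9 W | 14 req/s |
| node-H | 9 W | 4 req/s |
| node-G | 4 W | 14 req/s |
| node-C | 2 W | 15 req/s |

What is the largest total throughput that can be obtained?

29

This is a 0-1 knapsack instance.
node-G + node-C: power draw 4 + 2 = 6 ≤ 10, throughput 14 + 15 = 29.
node-C: power draw 2 ≤ 10, throughput 15.
Best is node-G and node-C with total throughput 29.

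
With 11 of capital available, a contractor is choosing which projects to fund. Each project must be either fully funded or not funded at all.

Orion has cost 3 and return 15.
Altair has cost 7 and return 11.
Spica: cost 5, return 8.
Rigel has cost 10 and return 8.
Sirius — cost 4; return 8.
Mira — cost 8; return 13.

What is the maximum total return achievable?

28

Orion + Mira: cost 3 + 8 = 11 ≤ 11, return 15 + 13 = 28.
Orion + Altair: cost 3 + 7 = 10 ≤ 11, return 15 + 11 = 26.
Orion + Sirius: cost 3 + 4 = 7 ≤ 11, return 15 + 8 = 23.
Best is Orion and Mira with total return 28.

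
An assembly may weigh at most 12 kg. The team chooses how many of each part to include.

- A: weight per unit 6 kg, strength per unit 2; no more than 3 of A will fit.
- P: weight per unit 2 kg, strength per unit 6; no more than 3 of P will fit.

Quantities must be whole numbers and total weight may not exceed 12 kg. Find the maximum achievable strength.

20

Take 1×A and 3×P: weight 12 ≤ 12, strength 1·2 + 3·6 = 20.
P has the best ratio (6/2) and is taken to its limit of 3; remaining capacity is filled optimally with the others.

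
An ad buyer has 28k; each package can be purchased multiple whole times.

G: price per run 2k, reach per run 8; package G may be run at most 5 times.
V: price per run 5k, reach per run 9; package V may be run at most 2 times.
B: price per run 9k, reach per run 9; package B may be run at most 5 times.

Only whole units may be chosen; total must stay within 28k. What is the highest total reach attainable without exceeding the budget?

G has the best ratio (8/2); taking only G gives at most 5×8 = 40 (stopped by the supply cap of 5).
Mixing does better — 4×G, 2×V, and 1×B: price 27 ≤ 28, reach 4·8 + 2·9 + 1·9 = 59.

59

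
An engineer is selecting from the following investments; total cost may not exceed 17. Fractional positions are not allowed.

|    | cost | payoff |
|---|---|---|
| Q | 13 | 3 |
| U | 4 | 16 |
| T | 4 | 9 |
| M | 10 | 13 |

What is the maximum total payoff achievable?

Take U and M: cost 4 + 10 = 14 ≤ 17, payoff 16 + 13 = 29.
No other feasible combination does better.

29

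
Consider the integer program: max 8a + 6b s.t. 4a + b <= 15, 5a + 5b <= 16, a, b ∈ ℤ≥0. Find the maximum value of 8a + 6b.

24

The continuous relaxation peaks at (3.2, 0) with value 25.60; rounding to a feasible lattice point costs some objective.
(a,b)=(3,0): 4·3+1·0=12≤15, 5·3+5·0=15≤16, objective 24.
(a,b)=(2,1): 4·2+1·1=9≤15, 5·2+5·1=15≤16, objective 22.
No feasible integer point exceeds 24.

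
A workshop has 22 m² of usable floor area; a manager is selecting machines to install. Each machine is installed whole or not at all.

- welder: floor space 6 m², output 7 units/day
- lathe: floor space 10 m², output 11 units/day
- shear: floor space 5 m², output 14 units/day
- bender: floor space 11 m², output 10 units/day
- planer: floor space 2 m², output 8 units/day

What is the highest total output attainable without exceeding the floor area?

This is a 0-1 knapsack instance.
welder + lathe + shear: floor space 6 + 10 + 5 = 21 ≤ 22, output 7 + 11 + 14 = 32.
shear + bender + planer: floor space 5 + 11 + 2 = 18 ≤ 22, output 14 + 10 + 8 = 32.
lathe + shear + planer: floor space 10 + 5 + 2 = 17 ≤ 22, output 11 + 14 + 8 = 33.
Best is lathe, shear, and planer with total output 33.

33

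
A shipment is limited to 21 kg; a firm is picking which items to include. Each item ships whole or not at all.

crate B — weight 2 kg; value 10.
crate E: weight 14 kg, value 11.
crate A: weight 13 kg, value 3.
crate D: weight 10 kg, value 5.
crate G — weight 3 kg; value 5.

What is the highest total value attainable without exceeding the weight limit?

Treat it as a binary knapsack problem.
Allowing fractional choices, the relaxed optimum would be about 27.0, but items are indivisible.
crate B + crate E: weight 2 + 14 = 16 ≤ 21, value 10 + 11 = 21.
crate B + crate D + crate G: weight 2 + 10 + 3 = 15 ≤ 21, value 10 + 5 + 5 = 20.
crate B + crate E + crate G: weight 2 + 14 + 3 = 19 ≤ 21, value 10 + 11 + 5 = 26.
Best is crate B, crate E, and crate G with total value 26.

26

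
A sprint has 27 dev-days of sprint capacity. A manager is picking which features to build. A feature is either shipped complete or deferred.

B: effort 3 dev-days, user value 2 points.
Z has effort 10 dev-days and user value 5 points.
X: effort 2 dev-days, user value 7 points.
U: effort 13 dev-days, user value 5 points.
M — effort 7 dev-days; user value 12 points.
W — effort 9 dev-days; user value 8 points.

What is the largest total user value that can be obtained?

29

B + X + M + W: effort 3 + 2 + 7 + 9 = 21 ≤ 27, user value 2 + 7 + 12 + 8 = 29.
X + M + W: effort 2 + 7 + 9 = 18 ≤ 27, user value 7 + 12 + 8 = 27.
Best is B, X, M, and W with total user value 29.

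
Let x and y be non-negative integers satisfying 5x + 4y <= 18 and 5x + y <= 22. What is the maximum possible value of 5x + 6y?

The continuous relaxation peaks at (0, 4.5) with value 27.00; rounding to a feasible lattice point costs some objective.
(x,y)=(0,4): 5·0+4·4=16≤18, 5·0+1·4=4≤22, objective 24.
(x,y)=(1,3): 5·1+4·3=17≤18, 5·1+1·3=8≤22, objective 23.
Maximum is 24 at (x,y)=(0,4).

24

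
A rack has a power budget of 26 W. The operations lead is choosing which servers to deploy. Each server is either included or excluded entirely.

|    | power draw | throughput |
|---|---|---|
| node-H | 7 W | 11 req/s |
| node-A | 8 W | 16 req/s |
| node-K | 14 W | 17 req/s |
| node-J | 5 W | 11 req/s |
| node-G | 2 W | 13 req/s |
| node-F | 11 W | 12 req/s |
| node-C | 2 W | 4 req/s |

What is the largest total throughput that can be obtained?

55

This is a 0-1 knapsack instance.
Take node-H, node-A, node-J, node-G, and node-C: power draw 7 + 8 + 5 + 2 + 2 = 24 ≤ 26, throughput 11 + 16 + 11 + 13 + 4 = 55.
No other feasible combination does better.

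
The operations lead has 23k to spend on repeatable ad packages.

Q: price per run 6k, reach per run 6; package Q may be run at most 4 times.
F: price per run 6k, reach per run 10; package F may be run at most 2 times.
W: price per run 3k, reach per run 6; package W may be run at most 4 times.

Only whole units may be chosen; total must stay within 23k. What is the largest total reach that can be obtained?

2×F and 3×W: price 21 ≤ 23, reach 2·10 + 3·6 = 38.
1×F and 4×W: price 18 ≤ 23, reach 1·10 + 4·6 = 34.
Best is 38.

38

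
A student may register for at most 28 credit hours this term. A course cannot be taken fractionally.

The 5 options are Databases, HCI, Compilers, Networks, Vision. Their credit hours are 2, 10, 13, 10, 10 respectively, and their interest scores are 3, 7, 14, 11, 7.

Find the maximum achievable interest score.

28

Allowing fractional choices, the relaxed optimum would be about 30.1, but courses are indivisible.
Compilers + Networks: credit hours 13 + 10 = 23 ≤ 28, interest score 14 + 11 = 25.
Databases + Compilers + Networks: credit hours 2 + 13 + 10 = 25 ≤ 28, interest score 3 + 14 + 11 = 28.
Databases + HCI + Compilers: credit hours 2 + 10 + 13 = 25 ≤ 28, interest score 3 + 7 + 14 = 24.
Best is Databases, Compilers, and Networks with total interest score 28.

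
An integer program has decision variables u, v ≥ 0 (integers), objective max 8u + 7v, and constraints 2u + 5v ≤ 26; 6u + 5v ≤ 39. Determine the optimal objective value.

53

(u,v)=(4,3) is feasible, giving 53.
(u,v)=(3,4) is feasible, giving 52.
(u,v)=(4,2) is feasible, giving 46.
Maximum is 53 at (u,v)=(4,3).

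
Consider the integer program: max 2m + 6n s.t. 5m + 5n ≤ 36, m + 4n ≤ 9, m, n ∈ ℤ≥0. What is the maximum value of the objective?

(m,n)=(5,1): 5·5+5·1=30≤36, 1·5+4·1=9≤9, objective 16.
(m,n)=(7,0): 5·7+5·0=35≤36, 1·7+4·0=7≤9, objective 14.
The best lattice point is (5,1), giving 16.

16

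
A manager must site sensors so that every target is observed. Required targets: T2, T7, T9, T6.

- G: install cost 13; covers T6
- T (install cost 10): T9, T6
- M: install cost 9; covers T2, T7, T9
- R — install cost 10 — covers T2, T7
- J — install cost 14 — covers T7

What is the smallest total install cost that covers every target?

Choose T and M: together they cover T2, T7, T9, T6 — every target.
Total install cost: 10 + 9 = 19.
No cover costs less than 19.

19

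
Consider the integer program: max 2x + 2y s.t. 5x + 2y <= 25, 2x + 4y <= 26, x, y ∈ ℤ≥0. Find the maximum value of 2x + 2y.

(x,y)=(3,5): 5·3+2·5=25≤25, 2·3+4·5=26≤26, objective 16.
(x,y)=(2,5): 5·2+2·5=20≤25, 2·2+4·5=24≤26, objective 14.
(x,y)=(3,4): 5·3+2·4=23≤25, 2·3+4·4=22≤26, objective 14.
Maximum is 16 at (x,y)=(3,5).

16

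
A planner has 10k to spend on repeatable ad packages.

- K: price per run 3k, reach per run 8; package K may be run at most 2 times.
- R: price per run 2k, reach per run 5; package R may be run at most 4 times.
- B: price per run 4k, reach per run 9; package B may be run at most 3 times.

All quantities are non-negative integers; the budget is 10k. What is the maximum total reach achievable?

Take 2×K and 2×R: price 10 ≤ 10, reach 2·8 + 2·5 = 26.
K has the best ratio (8/3) and is taken to its limit of 2; remaining capacity is filled optimally with the others.

26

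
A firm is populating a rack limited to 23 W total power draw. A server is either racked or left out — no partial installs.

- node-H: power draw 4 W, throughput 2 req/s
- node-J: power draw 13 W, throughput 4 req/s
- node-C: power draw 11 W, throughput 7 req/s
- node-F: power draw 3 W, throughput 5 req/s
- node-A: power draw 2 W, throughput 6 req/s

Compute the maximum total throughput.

20

Take node-H, node-C, node-F, and node-A: power draw 4 + 11 + 3 + 2 = 20 ≤ 23, throughput 2 + 7 + 5 + 6 = 20.
No other feasible combination does better.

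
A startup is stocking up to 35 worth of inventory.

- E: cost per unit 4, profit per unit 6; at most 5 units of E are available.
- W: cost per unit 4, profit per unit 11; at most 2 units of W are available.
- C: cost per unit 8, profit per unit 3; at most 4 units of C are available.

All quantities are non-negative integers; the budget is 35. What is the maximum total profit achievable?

52

4×E, 2×W, and 1×C: cost 32 ≤ 35, profit 4·6 + 2·11 + 1·3 = 49.
5×E and 2×W: cost 28 ≤ 35, profit 5·6 + 2·11 = 52.
Best is 52.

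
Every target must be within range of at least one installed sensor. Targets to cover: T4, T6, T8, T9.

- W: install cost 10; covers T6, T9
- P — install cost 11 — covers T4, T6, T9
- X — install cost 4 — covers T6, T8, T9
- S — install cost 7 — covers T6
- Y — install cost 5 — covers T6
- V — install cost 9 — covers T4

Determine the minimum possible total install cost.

13

Choose X and V: together they cover T4, T6, T8, T9 — every target.
Total install cost: 4 + 9 = 13.
No cover costs less than 13.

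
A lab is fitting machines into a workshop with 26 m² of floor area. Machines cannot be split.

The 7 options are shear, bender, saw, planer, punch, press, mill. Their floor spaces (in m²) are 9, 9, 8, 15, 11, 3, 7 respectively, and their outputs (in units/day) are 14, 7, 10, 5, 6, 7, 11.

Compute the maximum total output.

Allowing fractional choices, the relaxed optimum would be about 40.8, but machines are indivisible.
shear + press + mill: floor space 9 + 3 + 7 = 19 ≤ 26, output 14 + 7 + 11 = 32.
shear + bender + mill: floor space 9 + 9 + 7 = 25 ≤ 26, output 14 + 7 + 11 = 32.
shear + saw + mill: floor space 9 + 8 + 7 = 24 ≤ 26, output 14 + 10 + 11 = 35.
Best is shear, saw, and mill with total output 35.

35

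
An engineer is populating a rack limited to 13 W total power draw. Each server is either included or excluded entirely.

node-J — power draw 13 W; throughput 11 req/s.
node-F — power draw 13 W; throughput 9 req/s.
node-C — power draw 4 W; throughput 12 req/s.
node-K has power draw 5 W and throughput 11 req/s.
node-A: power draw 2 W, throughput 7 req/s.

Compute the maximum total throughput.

This is an integer program with binary decision variables.
Allowing fractional choices, the relaxed optimum would be about 31.7, but servers are indivisible.
node-C + node-K + node-A: power draw 4 + 5 + 2 = 11 ≤ 13, throughput 12 + 11 + 7 = 30.
node-C + node-K: power draw 4 + 5 = 9 ≤ 13, throughput 12 + 11 = 23.
node-C + node-A: power draw 4 + 2 = 6 ≤ 13, throughput 12 + 7 = 19.
Best is node-C, node-K, and node-A with total throughput 30.

30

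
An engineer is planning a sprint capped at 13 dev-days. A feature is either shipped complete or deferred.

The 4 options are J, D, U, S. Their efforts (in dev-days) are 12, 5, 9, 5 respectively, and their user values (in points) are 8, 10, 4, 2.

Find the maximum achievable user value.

12

Take D and S: effort 5 + 5 = 10 ≤ 13, user value 10 + 2 = 12.
No other feasible combination does better.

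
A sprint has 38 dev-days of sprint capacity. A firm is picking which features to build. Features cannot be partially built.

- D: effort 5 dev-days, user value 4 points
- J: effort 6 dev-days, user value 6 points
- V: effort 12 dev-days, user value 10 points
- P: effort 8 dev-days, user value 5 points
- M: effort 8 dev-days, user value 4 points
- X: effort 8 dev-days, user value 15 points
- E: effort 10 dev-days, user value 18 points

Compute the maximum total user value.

49

Allowing fractional choices, the relaxed optimum would be about 50.6, but features are indivisible.
J + V + X + E: effort 6 + 12 + 8 + 10 = 36 ≤ 38, user value 6 + 10 + 15 + 18 = 49.
D + J + P + X + E: effort 5 + 6 + 8 + 8 + 10 = 37 ≤ 38, user value 4 + 6 + 5 + 15 + 18 = 48.
V + P + X + E: effort 12 + 8 + 8 + 10 = 38 ≤ 38, user value 10 + 5 + 15 + 18 = 48.
Best is J, V, X, and E with total user value 49.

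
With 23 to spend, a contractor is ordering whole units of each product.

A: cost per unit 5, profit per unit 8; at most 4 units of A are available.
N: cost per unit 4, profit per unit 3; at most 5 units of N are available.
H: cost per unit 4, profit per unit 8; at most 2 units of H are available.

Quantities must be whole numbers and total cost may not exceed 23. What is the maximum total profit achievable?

Take 3×A and 2×H: cost 23 ≤ 23, profit 3·8 + 2·8 = 40.
H has the best ratio (8/4) and is taken to its limit of 2; remaining capacity is filled optimally with the others.

40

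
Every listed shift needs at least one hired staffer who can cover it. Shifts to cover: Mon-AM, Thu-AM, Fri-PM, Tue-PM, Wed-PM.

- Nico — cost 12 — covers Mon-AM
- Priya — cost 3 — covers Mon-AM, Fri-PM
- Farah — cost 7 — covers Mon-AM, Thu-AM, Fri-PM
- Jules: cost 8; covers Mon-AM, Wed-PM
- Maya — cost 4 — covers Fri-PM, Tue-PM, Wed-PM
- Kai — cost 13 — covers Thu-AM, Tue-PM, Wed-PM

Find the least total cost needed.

11

Choose Farah and Maya: together they cover Mon-AM, Thu-AM, Fri-PM, Tue-PM, Wed-PM — every shift.
Total cost: 7 + 4 = 11.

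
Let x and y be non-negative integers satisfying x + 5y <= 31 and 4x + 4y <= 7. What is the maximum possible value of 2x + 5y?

5

(x,y)=(0,1) is feasible, giving 5.
(x,y)=(1,0) is feasible, giving 2.
Maximum is 5 at (x,y)=(0,1).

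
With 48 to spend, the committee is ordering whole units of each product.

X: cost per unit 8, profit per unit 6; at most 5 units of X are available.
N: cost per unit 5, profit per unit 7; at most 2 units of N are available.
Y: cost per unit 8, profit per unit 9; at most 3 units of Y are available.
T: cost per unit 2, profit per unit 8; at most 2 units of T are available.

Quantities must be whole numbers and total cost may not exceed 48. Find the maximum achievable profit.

This is a bounded integer knapsack.
T has the best ratio (8/2); taking only T gives at most 2×8 = 16 (stopped by the supply cap of 2).
Mixing does better — 1×X, 2×N, 3×Y, and 2×T: cost 46 ≤ 48, profit 1·6 + 2·7 + 3·9 + 2·8 = 63.

63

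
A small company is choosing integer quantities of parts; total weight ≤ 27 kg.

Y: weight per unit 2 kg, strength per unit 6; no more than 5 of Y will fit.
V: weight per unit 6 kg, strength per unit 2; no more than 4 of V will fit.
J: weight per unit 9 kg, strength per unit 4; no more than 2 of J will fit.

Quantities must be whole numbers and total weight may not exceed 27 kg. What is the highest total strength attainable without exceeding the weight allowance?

5×Y and 1×J: weight 19 ≤ 27, strength 5·6 + 1·4 = 34.
5×Y, 1×V, and 1×J: weight 25 ≤ 27, strength 5·6 + 1·2 + 1·4 = 36.
Best is 36.

36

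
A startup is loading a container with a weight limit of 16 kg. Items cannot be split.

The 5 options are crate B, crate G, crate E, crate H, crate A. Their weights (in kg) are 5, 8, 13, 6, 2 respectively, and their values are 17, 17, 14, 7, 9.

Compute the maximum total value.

43

Take crate B, crate G, and crate A: weight 5 + 8 + 2 = 15 ≤ 16, value 17 + 17 + 9 = 43.
No other feasible combination does better.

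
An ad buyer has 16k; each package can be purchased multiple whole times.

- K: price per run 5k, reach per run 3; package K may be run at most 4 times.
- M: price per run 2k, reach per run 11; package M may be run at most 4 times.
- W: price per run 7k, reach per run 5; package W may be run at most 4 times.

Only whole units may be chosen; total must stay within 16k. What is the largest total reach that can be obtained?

49

Take 4×M and 1×W: price 15 ≤ 16, reach 4·11 + 1·5 = 49.
M has the best ratio (11/2) and is taken to its limit of 4; remaining capacity is filled optimally with the others.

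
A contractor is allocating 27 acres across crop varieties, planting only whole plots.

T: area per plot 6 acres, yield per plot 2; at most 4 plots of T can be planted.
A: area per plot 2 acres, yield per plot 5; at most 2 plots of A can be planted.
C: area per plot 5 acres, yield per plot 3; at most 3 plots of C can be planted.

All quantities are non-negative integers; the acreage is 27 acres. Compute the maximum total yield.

A has the best ratio (5/2); taking only A gives at most 2×5 = 10 (stopped by the supply cap of 2).
Mixing does better — 1×T, 2×A, and 3×C: area 25 ≤ 27, yield 1·2 + 2·5 + 3·3 = 21.

21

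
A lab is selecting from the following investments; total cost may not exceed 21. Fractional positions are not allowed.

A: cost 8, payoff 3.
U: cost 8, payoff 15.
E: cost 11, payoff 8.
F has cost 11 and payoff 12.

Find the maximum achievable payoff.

27

Take U and F: cost 8 + 11 = 19 ≤ 21, payoff 15 + 12 = 27.
No other feasible combination does better.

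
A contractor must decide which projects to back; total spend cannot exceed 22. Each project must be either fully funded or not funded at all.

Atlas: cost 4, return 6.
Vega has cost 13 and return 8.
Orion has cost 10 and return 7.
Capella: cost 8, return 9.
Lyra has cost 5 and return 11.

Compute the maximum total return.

Allowing fractional choices, the relaxed optimum would be about 29.5, but projects are indivisible.
Atlas + Vega + Lyra: cost 4 + 13 + 5 = 22 ≤ 22, return 6 + 8 + 11 = 25.
Atlas + Orion + Lyra: cost 4 + 10 + 5 = 19 ≤ 22, return 6 + 7 + 11 = 24.
Atlas + Capella + Lyra: cost 4 + 8 + 5 = 17 ≤ 22, return 6 + 9 + 11 = 26.
Best is Atlas, Capella, and Lyra with total return 26.

26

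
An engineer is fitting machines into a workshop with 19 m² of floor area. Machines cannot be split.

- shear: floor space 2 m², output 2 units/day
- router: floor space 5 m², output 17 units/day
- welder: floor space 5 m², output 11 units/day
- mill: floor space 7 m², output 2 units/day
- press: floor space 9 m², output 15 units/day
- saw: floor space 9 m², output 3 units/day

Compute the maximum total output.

shear + router + press: floor space 2 + 5 + 9 = 16 ≤ 19, output 2 + 17 + 15 = 34.
router + welder + press: floor space 5 + 5 + 9 = 19 ≤ 19, output 17 + 11 + 15 = 43.
router + press: floor space 5 + 9 = 14 ≤ 19, output 17 + 15 = 32.
Best is router, welder, and press with total output 43.

43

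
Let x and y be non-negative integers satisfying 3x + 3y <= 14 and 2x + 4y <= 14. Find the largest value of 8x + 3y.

Relaxing integrality, the LP optimum is 37.33 at (x,y) = (4.67, 0), which is not an integer point.
(x,y)=(4,0): 3·4+3·0=12≤14, 2·4+4·0=8≤14, objective 32.
(x,y)=(3,1): 3·3+3·1=12≤14, 2·3+4·1=10≤14, objective 27.
Maximum is 32 at (x,y)=(4,0).

32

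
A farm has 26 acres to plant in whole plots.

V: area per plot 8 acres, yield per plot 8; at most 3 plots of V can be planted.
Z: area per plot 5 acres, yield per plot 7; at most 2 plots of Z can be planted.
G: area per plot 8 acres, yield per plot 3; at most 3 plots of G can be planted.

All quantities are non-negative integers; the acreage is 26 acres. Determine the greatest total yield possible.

30

Z has the best ratio (7/5); taking only Z gives at most 2×7 = 14 (stopped by the supply cap of 2).
Mixing does better — 2×V and 2×Z: area 26 ≤ 26, yield 2·8 + 2·7 = 30.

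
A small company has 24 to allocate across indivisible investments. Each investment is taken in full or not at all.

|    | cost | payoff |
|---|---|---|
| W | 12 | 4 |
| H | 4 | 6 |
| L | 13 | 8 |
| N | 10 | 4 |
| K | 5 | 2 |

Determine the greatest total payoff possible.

Allowing fractional choices, the relaxed optimum would be about 16.8, but investments are indivisible.
H + L + K: cost 4 + 13 + 5 = 22 ≤ 24, payoff 6 + 8 + 2 = 16.
H + L: cost 4 + 13 = 17 ≤ 24, payoff 6 + 8 = 14.
Best is H, L, and K with total payoff 16.

16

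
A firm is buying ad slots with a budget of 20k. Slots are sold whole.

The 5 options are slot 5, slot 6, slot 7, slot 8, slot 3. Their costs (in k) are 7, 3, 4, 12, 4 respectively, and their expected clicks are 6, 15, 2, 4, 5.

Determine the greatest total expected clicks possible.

28

slot 5 + slot 6 + slot 7 + slot 3: cost 7 + 3 + 4 + 4 = 18 ≤ 20, expected clicks 6 + 15 + 2 + 5 = 28.
slot 5 + slot 6 + slot 3: cost 7 + 3 + 4 = 14 ≤ 20, expected clicks 6 + 15 + 5 = 26.
Best is slot 5, slot 6, slot 7, and slot 3 with total expected clicks 28.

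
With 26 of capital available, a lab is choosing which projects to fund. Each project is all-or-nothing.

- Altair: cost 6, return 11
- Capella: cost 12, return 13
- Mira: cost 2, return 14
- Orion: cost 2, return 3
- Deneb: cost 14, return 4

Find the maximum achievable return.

Altair + Capella + Mira + Orion: cost 6 + 12 + 2 + 2 = 22 ≤ 26, return 11 + 13 + 14 + 3 = 41.
Altair + Capella + Mira: cost 6 + 12 + 2 = 20 ≤ 26, return 11 + 13 + 14 = 38.
Altair + Mira + Orion + Deneb: cost 6 + 2 + 2 + 14 = 24 ≤ 26, return 11 + 14 + 3 + 4 = 32.
Best is Altair, Capella, Mira, and Orion with total return 41.

41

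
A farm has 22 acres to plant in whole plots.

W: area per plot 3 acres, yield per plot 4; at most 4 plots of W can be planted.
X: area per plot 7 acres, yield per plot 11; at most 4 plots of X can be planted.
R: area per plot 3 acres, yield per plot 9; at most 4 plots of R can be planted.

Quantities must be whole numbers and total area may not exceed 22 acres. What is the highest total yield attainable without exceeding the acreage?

51

This is a bounded integer knapsack.
R has the best ratio (9/3); taking only R gives at most 4×9 = 36 (stopped by the supply cap of 4).
Mixing does better — 1×W, 1×X, and 4×R: area 22 ≤ 22, yield 1·4 + 1·11 + 4·9 = 51.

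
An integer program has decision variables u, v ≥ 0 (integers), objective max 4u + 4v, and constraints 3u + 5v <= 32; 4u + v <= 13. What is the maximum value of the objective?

28

(u,v)=(2,5): 3·2+5·5=31≤32, 4·2+1·5=13≤13, objective 28.
(u,v)=(2,4): 3·2+5·4=26≤32, 4·2+1·4=12≤13, objective 24.
(u,v)=(1,5): 3·1+5·5=28≤32, 4·1+1·5=9≤13, objective 24.
(u,v)=(0,6): 3·0+5·6=30≤32, 4·0+1·6=6≤13, objective 24.
The best lattice point is (2,5), giving 28.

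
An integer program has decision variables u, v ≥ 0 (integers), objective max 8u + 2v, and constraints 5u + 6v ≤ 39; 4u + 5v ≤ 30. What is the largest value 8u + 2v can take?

Relaxing integrality, the LP optimum is 60.00 at (u,v) = (7.5, 0), which is not an integer point.
(u,v)=(7,0): 5·7+6·0=35≤39, 4·7+5·0=28≤30, objective 56.
(u,v)=(6,1): 5·6+6·1=36≤39, 4·6+5·1=29≤30, objective 50.
(u,v)=(6,0): 5·6+6·0=30≤39, 4·6+5·0=24≤30, objective 48.
Maximum is 56 at (u,v)=(7,0).

56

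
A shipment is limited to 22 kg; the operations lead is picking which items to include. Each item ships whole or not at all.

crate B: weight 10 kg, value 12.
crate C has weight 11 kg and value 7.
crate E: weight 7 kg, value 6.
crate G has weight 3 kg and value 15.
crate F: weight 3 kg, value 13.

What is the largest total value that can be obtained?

40

Allowing fractional choices, the relaxed optimum would be about 45.1, but items are indivisible.
crate C + crate G + crate F: weight 11 + 3 + 3 = 17 ≤ 22, value 7 + 15 + 13 = 35.
crate B + crate G + crate F: weight 10 + 3 + 3 = 16 ≤ 22, value 12 + 15 + 13 = 40.
Best is crate B, crate G, and crate F with total value 40.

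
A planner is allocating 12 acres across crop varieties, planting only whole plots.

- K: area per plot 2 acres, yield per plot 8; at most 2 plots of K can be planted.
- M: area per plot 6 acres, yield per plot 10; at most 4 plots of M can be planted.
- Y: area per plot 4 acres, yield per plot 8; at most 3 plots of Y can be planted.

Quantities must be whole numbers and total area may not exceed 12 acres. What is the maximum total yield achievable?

32

Take 2×K and 2×Y: area 12 ≤ 12, yield 2·8 + 2·8 = 32.
K has the best ratio (8/2) and is taken to its limit of 2; remaining capacity is filled optimally with the others.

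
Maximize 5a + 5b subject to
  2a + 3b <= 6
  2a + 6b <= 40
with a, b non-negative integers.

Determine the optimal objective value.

(a,b)=(3,0): 2·3+3·0=6≤6, 2·3+6·0=6≤40, objective 15.
(a,b)=(2,0): 2·2+3·0=4≤6, 2·2+6·0=4≤40, objective 10.
No feasible integer point exceeds 15.

15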